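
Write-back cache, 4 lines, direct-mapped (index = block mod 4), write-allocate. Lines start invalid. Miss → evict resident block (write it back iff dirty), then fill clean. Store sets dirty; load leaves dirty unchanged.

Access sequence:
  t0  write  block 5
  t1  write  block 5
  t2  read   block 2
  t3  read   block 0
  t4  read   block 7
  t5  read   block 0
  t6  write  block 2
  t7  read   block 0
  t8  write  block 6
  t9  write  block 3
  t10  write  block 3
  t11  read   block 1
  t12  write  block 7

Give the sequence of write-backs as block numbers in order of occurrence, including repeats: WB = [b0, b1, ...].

  0 | W B5 → L1 miss [D]
  1 | W B5 → L1 hit [D]
  2 | R B2 → L2 miss [-]
  3 | R B0 → L0 miss [-]
  4 | R B7 → L3 miss [-]
  5 | R B0 → L0 hit [-]
  6 | W B2 → L2 hit [D]
  7 | R B0 → L0 hit [-]
  8 | W B6 → L2 miss wb→B2 [D]
  9 | W B3 → L3 miss [D]
  10 | W B3 → L3 hit [D]
  11 | R B1 → L1 miss wb→B5 [-]
  12 | W B7 → L3 miss wb→B3 [D]

WB = [2, 5, 3]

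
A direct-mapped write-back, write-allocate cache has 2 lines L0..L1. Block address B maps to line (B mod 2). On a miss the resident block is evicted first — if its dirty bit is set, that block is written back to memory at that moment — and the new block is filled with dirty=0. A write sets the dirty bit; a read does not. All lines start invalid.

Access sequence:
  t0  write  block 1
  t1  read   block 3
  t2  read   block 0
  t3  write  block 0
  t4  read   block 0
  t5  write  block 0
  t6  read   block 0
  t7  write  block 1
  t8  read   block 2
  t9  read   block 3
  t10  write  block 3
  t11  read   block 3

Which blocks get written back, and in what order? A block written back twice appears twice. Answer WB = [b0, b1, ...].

  0 | W B1 → L1 miss [D]
  1 | R B3 → L1 miss wb→B1 [-]
  2 | R B0 → L0 miss [-]
  3 | W B0 → L0 hit [D]
  4 | R B0 → L0 hit [D]
  5 | W B0 → L0 hit [D]
  6 | R B0 → L0 hit [D]
  7 | W B1 → L1 miss [D]
  8 | R B2 → L0 miss wb→B0 [-]
  9 | R B3 → L1 miss wb→B1 [-]
  10 | W B3 → L1 hit [D]
  11 | R B3 → L1 hit [D]

WB = [1, 0, 1]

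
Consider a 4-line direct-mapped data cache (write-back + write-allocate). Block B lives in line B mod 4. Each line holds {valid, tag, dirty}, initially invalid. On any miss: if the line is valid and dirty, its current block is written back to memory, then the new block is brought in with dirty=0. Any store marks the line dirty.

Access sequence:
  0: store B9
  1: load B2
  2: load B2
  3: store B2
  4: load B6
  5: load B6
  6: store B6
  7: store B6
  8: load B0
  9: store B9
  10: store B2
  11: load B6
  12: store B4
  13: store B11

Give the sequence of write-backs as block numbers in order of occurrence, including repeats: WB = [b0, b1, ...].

0: W B9 → L1 miss [D]
1: R B2 → L2 miss [-]
2: R B2 → L2 hit [-]
3: W B2 → L2 hit [D]
4: R B6 → L2 miss wb→B2 [-]
5: R B6 → L2 hit [-]
6: W B6 → L2 hit [D]
7: W B6 → L2 hit [D]
8: R B0 → L0 miss [-]
9: W B9 → L1 hit [D]
10: W B2 → L2 miss wb→B6 [D]
11: R B6 → L2 miss wb→B2 [-]
12: W B4 → L0 miss [D]
13: W B11 → L3 miss [D]

WB = [2, 6, 2]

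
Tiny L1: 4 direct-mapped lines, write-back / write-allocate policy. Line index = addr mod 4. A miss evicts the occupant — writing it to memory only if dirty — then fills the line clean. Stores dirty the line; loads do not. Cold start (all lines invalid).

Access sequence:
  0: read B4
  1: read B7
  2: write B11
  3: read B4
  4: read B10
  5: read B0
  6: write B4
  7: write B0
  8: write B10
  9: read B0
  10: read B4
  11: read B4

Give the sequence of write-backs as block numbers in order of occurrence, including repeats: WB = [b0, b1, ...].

  0 | R B4 → L0 miss [-]
  1 | R B7 → L3 miss [-]
  2 | W B11 → L3 miss [D]
  3 | R B4 → L0 hit [-]
  4 | R B10 → L2 miss [-]
  5 | R B0 → L0 miss [-]
  6 | W B4 → L0 miss [D]
  7 | W B0 → L0 miss wb→B4 [D]
  8 | W B10 → L2 hit [D]
  9 | R B0 → L0 hit [D]
  10 | R B4 → L0 miss wb→B0 [-]
  11 | R B4 → L0 hit [-]

WB = [4, 0]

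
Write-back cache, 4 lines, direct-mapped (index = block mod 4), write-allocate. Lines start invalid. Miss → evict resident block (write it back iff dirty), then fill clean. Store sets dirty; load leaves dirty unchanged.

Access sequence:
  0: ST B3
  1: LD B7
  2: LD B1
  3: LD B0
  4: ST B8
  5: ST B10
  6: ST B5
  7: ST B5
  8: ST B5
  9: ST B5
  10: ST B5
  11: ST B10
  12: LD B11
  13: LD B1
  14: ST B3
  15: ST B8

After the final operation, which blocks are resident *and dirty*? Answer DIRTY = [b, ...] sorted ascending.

DIRTY = [3, 8, 10]

0: W B3 -> L3 miss  d=D]
1: R B7 -> L3 miss wb->B3  d=-]
2: R B1 -> L1 miss  d=-]
3: R B0 -> L0 miss  d=-]
4: W B8 -> L0 miss  d=D]
5: W B10 -> L2 miss  d=D]
6: W B5 -> L1 miss  d=D]
7: W B5 -> L1 hit  d=D]
8: W B5 -> L1 hit  d=D]
9: W B5 -> L1 hit  d=D]
10: W B5 -> L1 hit  d=D]
11: W B10 -> L2 hit  d=D]
12: R B11 -> L3 miss  d=-]
13: R B1 -> L1 miss wb->B5  d=-]
14: W B3 -> L3 miss  d=D]
15: W B8 -> L0 hit  d=D]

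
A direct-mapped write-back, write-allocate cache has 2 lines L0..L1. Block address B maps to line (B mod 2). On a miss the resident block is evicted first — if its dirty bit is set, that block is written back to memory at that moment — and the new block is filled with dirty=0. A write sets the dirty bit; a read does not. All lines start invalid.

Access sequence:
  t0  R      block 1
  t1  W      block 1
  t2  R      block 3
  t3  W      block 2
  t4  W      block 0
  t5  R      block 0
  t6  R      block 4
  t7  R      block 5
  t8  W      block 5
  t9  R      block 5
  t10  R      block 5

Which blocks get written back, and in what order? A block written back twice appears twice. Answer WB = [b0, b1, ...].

0: R B1 → L1 miss [-]
1: W B1 → L1 hit [D]
2: R B3 → L1 miss wb→B1 [-]
3: W B2 → L0 miss [D]
4: W B0 → L0 miss wb→B2 [D]
5: R B0 → L0 hit [D]
6: R B4 → L0 miss wb→B0 [-]
7: R B5 → L1 miss [-]
8: W B5 → L1 hit [D]
9: R B5 → L1 hit [D]
10: R B5 → L1 hit [D]

WB = [1, 2, 0]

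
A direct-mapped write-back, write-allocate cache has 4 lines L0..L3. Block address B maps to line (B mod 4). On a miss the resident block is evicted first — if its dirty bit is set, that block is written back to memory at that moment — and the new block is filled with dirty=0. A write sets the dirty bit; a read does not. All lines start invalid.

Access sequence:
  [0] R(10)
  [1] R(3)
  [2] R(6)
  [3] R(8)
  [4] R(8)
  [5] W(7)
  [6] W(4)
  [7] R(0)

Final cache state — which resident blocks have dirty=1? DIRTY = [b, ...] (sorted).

0: R B10 → L2 miss [-]
1: R B3 → L3 miss [-]
2: R B6 → L2 miss [-]
3: R B8 → L0 miss [-]
4: R B8 → L0 hit [-]
5: W B7 → L3 miss [D]
6: W B4 → L0 miss [D]
7: R B0 → L0 miss wb→B4 [-]

DIRTY = [7]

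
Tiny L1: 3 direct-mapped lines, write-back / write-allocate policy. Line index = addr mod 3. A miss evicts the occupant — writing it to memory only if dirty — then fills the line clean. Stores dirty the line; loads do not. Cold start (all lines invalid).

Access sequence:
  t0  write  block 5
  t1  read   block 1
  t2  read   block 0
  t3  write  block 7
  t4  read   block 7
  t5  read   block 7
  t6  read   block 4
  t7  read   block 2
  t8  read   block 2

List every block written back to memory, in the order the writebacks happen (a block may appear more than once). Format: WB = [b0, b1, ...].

WB = [7, 5]

0: W B5 -> L2 miss  d=D]
1: R B1 -> L1 miss  d=-]
2: R B0 -> L0 miss  d=-]
3: W B7 -> L1 miss  d=D]
4: R B7 -> L1 hit  d=D]
5: R B7 -> L1 hit  d=D]
6: R B4 -> L1 miss wb->B7  d=-]
7: R B2 -> L2 miss wb->B5  d=-]
8: R B2 -> L2 hit  d=-]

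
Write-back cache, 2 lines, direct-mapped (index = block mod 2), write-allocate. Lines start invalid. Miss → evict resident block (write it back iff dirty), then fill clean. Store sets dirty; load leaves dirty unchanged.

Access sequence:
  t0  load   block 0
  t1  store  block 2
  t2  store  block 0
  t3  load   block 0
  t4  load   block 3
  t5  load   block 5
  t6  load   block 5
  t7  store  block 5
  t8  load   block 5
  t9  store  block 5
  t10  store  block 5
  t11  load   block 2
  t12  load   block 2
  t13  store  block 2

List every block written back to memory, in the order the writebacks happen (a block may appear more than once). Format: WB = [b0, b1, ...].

WB = [2, 0]

0: R B0 → L0 miss [-]
1: W B2 → L0 miss [D]
2: W B0 → L0 miss wb→B2 [D]
3: R B0 → L0 hit [D]
4: R B3 → L1 miss [-]
5: R B5 → L1 miss [-]
6: R B5 → L1 hit [-]
7: W B5 → L1 hit [D]
8: R B5 → L1 hit [D]
9: W B5 → L1 hit [D]
10: W B5 → L1 hit [D]
11: R B2 → L0 miss wb→B0 [-]
12: R B2 → L0 hit [-]
13: W B2 → L0 hit [D]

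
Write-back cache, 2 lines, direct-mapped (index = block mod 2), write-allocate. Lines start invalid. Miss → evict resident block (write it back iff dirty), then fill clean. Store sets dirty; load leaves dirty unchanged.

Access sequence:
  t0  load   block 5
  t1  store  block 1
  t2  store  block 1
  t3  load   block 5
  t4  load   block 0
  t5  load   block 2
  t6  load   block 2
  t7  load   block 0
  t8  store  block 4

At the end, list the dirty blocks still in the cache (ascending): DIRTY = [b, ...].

DIRTY = [4]

  0 | R B5 → L1 miss [-]
  1 | W B1 → L1 miss [D]
  2 | W B1 → L1 hit [D]
  3 | R B5 → L1 miss wb→B1 [-]
  4 | R B0 → L0 miss [-]
  5 | R B2 → L0 miss [-]
  6 | R B2 → L0 hit [-]
  7 | R B0 → L0 miss [-]
  8 | W B4 → L0 miss [D]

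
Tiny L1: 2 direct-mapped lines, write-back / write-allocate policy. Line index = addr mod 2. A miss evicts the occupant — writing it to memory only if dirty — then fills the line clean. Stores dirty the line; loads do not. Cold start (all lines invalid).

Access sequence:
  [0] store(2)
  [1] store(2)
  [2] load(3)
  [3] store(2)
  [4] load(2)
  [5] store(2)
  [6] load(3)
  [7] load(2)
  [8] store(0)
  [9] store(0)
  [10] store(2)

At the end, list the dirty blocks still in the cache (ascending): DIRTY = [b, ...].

DIRTY = [2]

0: W B2 -> L0 miss  d=D]
1: W B2 -> L0 hit  d=D]
2: R B3 -> L1 miss  d=-]
3: W B2 -> L0 hit  d=D]
4: R B2 -> L0 hit  d=D]
5: W B2 -> L0 hit  d=D]
6: R B3 -> L1 hit  d=-]
7: R B2 -> L0 hit  d=D]
8: W B0 -> L0 miss wb->B2  d=D]
9: W B0 -> L0 hit  d=D]
10: W B2 -> L0 miss wb->B0  d=D]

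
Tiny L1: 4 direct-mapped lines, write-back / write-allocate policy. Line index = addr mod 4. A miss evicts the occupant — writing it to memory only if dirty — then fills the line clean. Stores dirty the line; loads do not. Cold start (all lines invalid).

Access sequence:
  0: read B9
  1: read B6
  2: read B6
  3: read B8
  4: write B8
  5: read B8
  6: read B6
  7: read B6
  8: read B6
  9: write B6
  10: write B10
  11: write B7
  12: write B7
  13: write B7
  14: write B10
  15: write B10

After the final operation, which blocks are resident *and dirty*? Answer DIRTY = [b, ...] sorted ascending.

DIRTY = [7, 8, 10]

0: R B9 -> L1 miss  d=-]
1: R B6 -> L2 miss  d=-]
2: R B6 -> L2 hit  d=-]
3: R B8 -> L0 miss  d=-]
4: W B8 -> L0 hit  d=D]
5: R B8 -> L0 hit  d=D]
6: R B6 -> L2 hit  d=-]
7: R B6 -> L2 hit  d=-]
8: R B6 -> L2 hit  d=-]
9: W B6 -> L2 hit  d=D]
10: W B10 -> L2 miss wb->B6  d=D]
11: W B7 -> L3 miss  d=D]
12: W B7 -> L3 hit  d=D]
13: W B7 -> L3 hit  d=D]
14: W B10 -> L2 hit  d=D]
15: W B10 -> L2 hit  d=D]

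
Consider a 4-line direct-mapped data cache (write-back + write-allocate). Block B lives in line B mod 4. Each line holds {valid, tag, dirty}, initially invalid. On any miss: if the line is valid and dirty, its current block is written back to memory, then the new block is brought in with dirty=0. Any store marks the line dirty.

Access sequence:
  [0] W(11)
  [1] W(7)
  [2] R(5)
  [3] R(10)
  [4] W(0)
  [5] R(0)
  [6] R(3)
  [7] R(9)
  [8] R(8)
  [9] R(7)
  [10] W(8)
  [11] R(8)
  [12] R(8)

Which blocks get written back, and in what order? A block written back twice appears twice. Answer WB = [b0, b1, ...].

0: W B11 → L3 miss [D]
1: W B7 → L3 miss wb→B11 [D]
2: R B5 → L1 miss [-]
3: R B10 → L2 miss [-]
4: W B0 → L0 miss [D]
5: R B0 → L0 hit [D]
6: R B3 → L3 miss wb→B7 [-]
7: R B9 → L1 miss [-]
8: R B8 → L0 miss wb→B0 [-]
9: R B7 → L3 miss [-]
10: W B8 → L0 hit [D]
11: R B8 → L0 hit [D]
12: R B8 → L0 hit [D]

WB = [11, 7, 0]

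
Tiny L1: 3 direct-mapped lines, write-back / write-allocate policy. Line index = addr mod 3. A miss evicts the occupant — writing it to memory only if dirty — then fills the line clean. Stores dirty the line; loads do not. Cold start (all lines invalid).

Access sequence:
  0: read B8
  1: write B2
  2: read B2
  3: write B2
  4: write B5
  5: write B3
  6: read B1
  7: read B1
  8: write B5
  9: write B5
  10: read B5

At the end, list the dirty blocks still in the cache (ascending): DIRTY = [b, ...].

DIRTY = [3, 5]

0: R B8 -> L2 miss  d=-]
1: W B2 -> L2 miss  d=D]
2: R B2 -> L2 hit  d=D]
3: W B2 -> L2 hit  d=D]
4: W B5 -> L2 miss wb->B2  d=D]
5: W B3 -> L0 miss  d=D]
6: R B1 -> L1 miss  d=-]
7: R B1 -> L1 hit  d=-]
8: W B5 -> L2 hit  d=D]
9: W B5 -> L2 hit  d=D]
10: R B5 -> L2 hit  d=D]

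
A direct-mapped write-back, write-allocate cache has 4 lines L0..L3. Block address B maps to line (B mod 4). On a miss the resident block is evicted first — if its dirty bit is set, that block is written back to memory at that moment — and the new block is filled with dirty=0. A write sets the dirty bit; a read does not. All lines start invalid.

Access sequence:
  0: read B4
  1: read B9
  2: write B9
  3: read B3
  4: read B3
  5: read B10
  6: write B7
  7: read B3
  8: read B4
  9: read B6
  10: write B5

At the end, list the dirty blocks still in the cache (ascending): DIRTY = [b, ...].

0: R B4 -> L0 miss  d=-]
1: R B9 -> L1 miss  d=-]
2: W B9 -> L1 hit  d=D]
3: R B3 -> L3 miss  d=-]
4: R B3 -> L3 hit  d=-]
5: R B10 -> L2 miss  d=-]
6: W B7 -> L3 miss  d=D]
7: R B3 -> L3 miss wb->B7  d=-]
8: R B4 -> L0 hit  d=-]
9: R B6 -> L2 miss  d=-]
10: W B5 -> L1 miss wb->B9  d=D]

DIRTY = [5]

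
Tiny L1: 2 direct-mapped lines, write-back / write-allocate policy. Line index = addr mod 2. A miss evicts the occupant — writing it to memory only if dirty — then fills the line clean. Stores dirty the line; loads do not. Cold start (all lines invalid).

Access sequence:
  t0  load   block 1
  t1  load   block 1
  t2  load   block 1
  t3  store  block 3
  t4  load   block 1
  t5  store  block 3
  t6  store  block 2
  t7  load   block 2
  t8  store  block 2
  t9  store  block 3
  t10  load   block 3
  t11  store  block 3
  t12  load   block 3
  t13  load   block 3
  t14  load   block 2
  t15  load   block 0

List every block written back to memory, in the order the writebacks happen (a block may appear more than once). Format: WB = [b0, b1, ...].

WB = [3, 2]

0: R B1 -> L1 miss  d=-]
1: R B1 -> L1 hit  d=-]
2: R B1 -> L1 hit  d=-]
3: W B3 -> L1 miss  d=D]
4: R B1 -> L1 miss wb->B3  d=-]
5: W B3 -> L1 miss  d=D]
6: W B2 -> L0 miss  d=D]
7: R B2 -> L0 hit  d=D]
8: W B2 -> L0 hit  d=D]
9: W B3 -> L1 hit  d=D]
10: R B3 -> L1 hit  d=D]
11: W B3 -> L1 hit  d=D]
12: R B3 -> L1 hit  d=D]
13: R B3 -> L1 hit  d=D]
14: R B2 -> L0 hit  d=D]
15: R B0 -> L0 miss wb->B2  d=-]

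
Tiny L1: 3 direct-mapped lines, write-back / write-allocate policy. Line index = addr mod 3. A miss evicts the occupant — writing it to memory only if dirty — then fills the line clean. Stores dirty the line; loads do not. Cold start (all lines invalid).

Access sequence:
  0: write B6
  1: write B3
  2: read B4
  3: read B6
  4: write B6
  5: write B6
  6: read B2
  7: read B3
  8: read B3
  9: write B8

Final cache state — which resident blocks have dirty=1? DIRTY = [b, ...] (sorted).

0: W B6 -> L0 miss  d=D]
1: W B3 -> L0 miss wb->B6  d=D]
2: R B4 -> L1 miss  d=-]
3: R B6 -> L0 miss wb->B3  d=-]
4: W B6 -> L0 hit  d=D]
5: W B6 -> L0 hit  d=D]
6: R B2 -> L2 miss  d=-]
7: R B3 -> L0 miss wb->B6  d=-]
8: R B3 -> L0 hit  d=-]
9: W B8 -> L2 miss  d=D]

DIRTY = [8]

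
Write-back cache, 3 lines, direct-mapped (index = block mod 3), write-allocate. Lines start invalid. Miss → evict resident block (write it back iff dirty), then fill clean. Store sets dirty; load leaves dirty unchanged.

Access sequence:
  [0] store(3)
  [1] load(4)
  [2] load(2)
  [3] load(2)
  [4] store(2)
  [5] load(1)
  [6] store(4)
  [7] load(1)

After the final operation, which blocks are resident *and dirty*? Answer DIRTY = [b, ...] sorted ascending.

DIRTY = [2, 3]

0: W B3 → L0 miss [D]
1: R B4 → L1 miss [-]
2: R B2 → L2 miss [-]
3: R B2 → L2 hit [-]
4: W B2 → L2 hit [D]
5: R B1 → L1 miss [-]
6: W B4 → L1 miss [D]
7: R B1 → L1 miss wb→B4 [-]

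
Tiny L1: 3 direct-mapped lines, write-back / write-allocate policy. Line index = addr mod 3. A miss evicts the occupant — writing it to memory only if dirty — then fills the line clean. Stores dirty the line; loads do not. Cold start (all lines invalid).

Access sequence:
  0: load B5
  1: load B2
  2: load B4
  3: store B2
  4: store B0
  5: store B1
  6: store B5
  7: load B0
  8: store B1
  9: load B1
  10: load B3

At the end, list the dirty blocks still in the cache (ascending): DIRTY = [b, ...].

  0 | R B5 → L2 miss [-]
  1 | R B2 → L2 miss [-]
  2 | R B4 → L1 miss [-]
  3 | W B2 → L2 hit [D]
  4 | W B0 → L0 miss [D]
  5 | W B1 → L1 miss [D]
  6 | W B5 → L2 miss wb→B2 [D]
  7 | R B0 → L0 hit [D]
  8 | W B1 → L1 hit [D]
  9 | R B1 → L1 hit [D]
  10 | R B3 → L0 miss wb→B0 [-]

DIRTY = [1, 5]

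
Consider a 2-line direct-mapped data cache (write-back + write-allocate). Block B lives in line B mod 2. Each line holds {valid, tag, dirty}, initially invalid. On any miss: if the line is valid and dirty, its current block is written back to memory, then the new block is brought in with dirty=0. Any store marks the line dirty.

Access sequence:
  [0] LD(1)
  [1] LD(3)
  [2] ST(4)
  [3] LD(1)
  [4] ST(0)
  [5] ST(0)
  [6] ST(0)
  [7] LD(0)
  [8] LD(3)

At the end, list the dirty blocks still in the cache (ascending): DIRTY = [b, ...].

DIRTY = [0]

  0 | R B1 → L1 miss [-]
  1 | R B3 → L1 miss [-]
  2 | W B4 → L0 miss [D]
  3 | R B1 → L1 miss [-]
  4 | W B0 → L0 miss wb→B4 [D]
  5 | W B0 → L0 hit [D]
  6 | W B0 → L0 hit [D]
  7 | R B0 → L0 hit [D]
  8 | R B3 → L1 miss [-]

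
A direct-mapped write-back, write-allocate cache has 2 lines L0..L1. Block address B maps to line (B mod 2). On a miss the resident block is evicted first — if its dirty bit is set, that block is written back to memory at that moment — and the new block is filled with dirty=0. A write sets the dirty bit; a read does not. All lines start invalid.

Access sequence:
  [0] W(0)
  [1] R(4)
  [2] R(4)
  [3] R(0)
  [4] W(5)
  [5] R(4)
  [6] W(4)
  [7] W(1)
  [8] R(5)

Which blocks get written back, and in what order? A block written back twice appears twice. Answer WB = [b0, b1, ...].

0: W B0 -> L0 miss  d=D]
1: R B4 -> L0 miss wb->B0  d=-]
2: R B4 -> L0 hit  d=-]
3: R B0 -> L0 miss  d=-]
4: W B5 -> L1 miss  d=D]
5: R B4 -> L0 miss  d=-]
6: W B4 -> L0 hit  d=D]
7: W B1 -> L1 miss wb->B5  d=D]
8: R B5 -> L1 miss wb->B1  d=-]

WB = [0, 5, 1]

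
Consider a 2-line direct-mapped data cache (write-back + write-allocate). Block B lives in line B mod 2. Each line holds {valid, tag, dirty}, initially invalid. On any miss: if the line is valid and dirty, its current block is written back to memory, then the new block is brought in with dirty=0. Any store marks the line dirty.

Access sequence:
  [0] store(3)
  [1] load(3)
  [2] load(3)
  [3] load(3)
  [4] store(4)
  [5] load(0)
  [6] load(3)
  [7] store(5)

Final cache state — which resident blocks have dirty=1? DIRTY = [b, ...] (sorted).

DIRTY = [5]

  0 | W B3 → L1 miss [D]
  1 | R B3 → L1 hit [D]
  2 | R B3 → L1 hit [D]
  3 | R B3 → L1 hit [D]
  4 | W B4 → L0 miss [D]
  5 | R B0 → L0 miss wb→B4 [-]
  6 | R B3 → L1 hit [D]
  7 | W B5 → L1 miss wb→B3 [D]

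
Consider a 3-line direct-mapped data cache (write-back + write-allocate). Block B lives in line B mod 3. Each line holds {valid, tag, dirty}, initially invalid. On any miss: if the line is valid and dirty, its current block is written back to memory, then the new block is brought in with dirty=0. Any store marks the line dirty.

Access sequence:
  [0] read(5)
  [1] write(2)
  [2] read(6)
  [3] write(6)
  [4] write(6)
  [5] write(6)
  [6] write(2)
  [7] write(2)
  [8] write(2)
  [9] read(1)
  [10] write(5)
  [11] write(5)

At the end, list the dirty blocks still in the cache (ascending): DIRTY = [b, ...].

  0 | R B5 → L2 miss [-]
  1 | W B2 → L2 miss [D]
  2 | R B6 → L0 miss [-]
  3 | W B6 → L0 hit [D]
  4 | W B6 → L0 hit [D]
  5 | W B6 → L0 hit [D]
  6 | W B2 → L2 hit [D]
  7 | W B2 → L2 hit [D]
  8 | W B2 → L2 hit [D]
  9 | R B1 → L1 miss [-]
  10 | W B5 → L2 miss wb→B2 [D]
  11 | W B5 → L2 hit [D]

DIRTY = [5, 6]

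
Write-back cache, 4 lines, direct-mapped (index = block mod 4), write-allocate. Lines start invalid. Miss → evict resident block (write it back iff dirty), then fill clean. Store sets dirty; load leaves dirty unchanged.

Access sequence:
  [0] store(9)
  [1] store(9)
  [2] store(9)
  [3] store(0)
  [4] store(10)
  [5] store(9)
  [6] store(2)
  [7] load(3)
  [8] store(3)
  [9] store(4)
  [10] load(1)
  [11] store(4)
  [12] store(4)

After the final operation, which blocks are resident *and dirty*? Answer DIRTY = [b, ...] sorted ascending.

DIRTY = [2, 3, 4]

0: W B9 → L1 miss [D]
1: W B9 → L1 hit [D]
2: W B9 → L1 hit [D]
3: W B0 → L0 miss [D]
4: W B10 → L2 miss [D]
5: W B9 → L1 hit [D]
6: W B2 → L2 miss wb→B10 [D]
7: R B3 → L3 miss [-]
8: W B3 → L3 hit [D]
9: W B4 → L0 miss wb→B0 [D]
10: R B1 → L1 miss wb→B9 [-]
11: W B4 → L0 hit [D]
12: W B4 → L0 hit [D]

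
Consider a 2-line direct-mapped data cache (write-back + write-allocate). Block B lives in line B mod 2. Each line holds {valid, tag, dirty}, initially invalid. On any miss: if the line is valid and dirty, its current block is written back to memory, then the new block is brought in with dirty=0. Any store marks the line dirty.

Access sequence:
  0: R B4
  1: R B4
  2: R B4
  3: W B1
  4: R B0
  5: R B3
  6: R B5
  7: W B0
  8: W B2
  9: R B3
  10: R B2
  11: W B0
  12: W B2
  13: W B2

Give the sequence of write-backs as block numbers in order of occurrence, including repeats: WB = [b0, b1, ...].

  0 | R B4 → L0 miss [-]
  1 | R B4 → L0 hit [-]
  2 | R B4 → L0 hit [-]
  3 | W B1 → L1 miss [D]
  4 | R B0 → L0 miss [-]
  5 | R B3 → L1 miss wb→B1 [-]
  6 | R B5 → L1 miss [-]
  7 | W B0 → L0 hit [D]
  8 | W B2 → L0 miss wb→B0 [D]
  9 | R B3 → L1 miss [-]
  10 | R B2 → L0 hit [D]
  11 | W B0 → L0 miss wb→B2 [D]
  12 | W B2 → L0 miss wb→B0 [D]
  13 | W B2 → L0 hit [D]

WB = [1, 0, 2, 0]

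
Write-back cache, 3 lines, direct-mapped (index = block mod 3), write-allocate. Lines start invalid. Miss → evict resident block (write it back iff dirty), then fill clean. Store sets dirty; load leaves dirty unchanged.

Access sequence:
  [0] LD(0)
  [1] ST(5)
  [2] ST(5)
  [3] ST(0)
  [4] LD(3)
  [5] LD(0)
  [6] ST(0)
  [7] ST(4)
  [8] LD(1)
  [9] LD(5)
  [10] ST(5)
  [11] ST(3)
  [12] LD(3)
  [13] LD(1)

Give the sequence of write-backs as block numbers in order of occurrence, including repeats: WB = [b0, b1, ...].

WB = [0, 4, 0]

0: R B0 -> L0 miss  d=-]
1: W B5 -> L2 miss  d=D]
2: W B5 -> L2 hit  d=D]
3: W B0 -> L0 hit  d=D]
4: R B3 -> L0 miss wb->B0  d=-]
5: R B0 -> L0 miss  d=-]
6: W B0 -> L0 hit  d=D]
7: W B4 -> L1 miss  d=D]
8: R B1 -> L1 miss wb->B4  d=-]
9: R B5 -> L2 hit  d=D]
10: W B5 -> L2 hit  d=D]
11: W B3 -> L0 miss wb->B0  d=D]
12: R B3 -> L0 hit  d=D]
13: R B1 -> L1 hit  d=-]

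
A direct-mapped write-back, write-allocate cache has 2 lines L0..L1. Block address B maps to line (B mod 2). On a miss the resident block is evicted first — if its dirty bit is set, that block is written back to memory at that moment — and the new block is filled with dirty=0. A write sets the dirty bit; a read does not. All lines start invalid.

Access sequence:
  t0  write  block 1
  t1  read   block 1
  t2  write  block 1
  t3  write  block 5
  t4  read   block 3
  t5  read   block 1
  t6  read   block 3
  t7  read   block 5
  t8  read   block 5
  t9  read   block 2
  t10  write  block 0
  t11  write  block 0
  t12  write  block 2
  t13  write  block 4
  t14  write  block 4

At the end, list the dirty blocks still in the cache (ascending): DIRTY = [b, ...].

DIRTY = [4]

0: W B1 → L1 miss [D]
1: R B1 → L1 hit [D]
2: W B1 → L1 hit [D]
3: W B5 → L1 miss wb→B1 [D]
4: R B3 → L1 miss wb→B5 [-]
5: R B1 → L1 miss [-]
6: R B3 → L1 miss [-]
7: R B5 → L1 miss [-]
8: R B5 → L1 hit [-]
9: R B2 → L0 miss [-]
10: W B0 → L0 miss [D]
11: W B0 → L0 hit [D]
12: W B2 → L0 miss wb→B0 [D]
13: W B4 → L0 miss wb→B2 [D]
14: W B4 → L0 hit [D]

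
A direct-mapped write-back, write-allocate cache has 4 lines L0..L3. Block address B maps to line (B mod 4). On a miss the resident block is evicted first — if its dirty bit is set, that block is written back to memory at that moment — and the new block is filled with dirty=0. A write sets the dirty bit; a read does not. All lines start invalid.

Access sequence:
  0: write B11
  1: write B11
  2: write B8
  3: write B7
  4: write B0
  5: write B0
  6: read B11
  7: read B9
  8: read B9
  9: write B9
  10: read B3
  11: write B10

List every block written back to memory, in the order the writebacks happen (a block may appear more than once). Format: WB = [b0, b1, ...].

0: W B11 -> L3 miss  d=D]
1: W B11 -> L3 hit  d=D]
2: W B8 -> L0 miss  d=D]
3: W B7 -> L3 miss wb->B11  d=D]
4: W B0 -> L0 miss wb->B8  d=D]
5: W B0 -> L0 hit  d=D]
6: R B11 -> L3 miss wb->B7  d=-]
7: R B9 -> L1 miss  d=-]
8: R B9 -> L1 hit  d=-]
9: W B9 -> L1 hit  d=D]
10: R B3 -> L3 miss  d=-]
11: W B10 -> L2 miss  d=D]

WB = [11, 8, 7]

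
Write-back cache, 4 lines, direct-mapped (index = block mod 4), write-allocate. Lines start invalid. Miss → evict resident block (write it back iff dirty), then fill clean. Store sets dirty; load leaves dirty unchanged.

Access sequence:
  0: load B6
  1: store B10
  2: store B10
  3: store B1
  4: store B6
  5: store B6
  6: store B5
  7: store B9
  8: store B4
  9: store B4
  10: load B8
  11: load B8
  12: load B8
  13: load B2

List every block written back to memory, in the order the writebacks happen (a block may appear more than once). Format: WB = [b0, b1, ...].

  0 | R B6 → L2 miss [-]
  1 | W B10 → L2 miss [D]
  2 | W B10 → L2 hit [D]
  3 | W B1 → L1 miss [D]
  4 | W B6 → L2 miss wb→B10 [D]
  5 | W B6 → L2 hit [D]
  6 | W B5 → L1 miss wb→B1 [D]
  7 | W B9 → L1 miss wb→B5 [D]
  8 | W B4 → L0 miss [D]
  9 | W B4 → L0 hit [D]
  10 | R B8 → L0 miss wb→B4 [-]
  11 | R B8 → L0 hit [-]
  12 | R B8 → L0 hit [-]
  13 | R B2 → L2 miss wb→B6 [-]

WB = [10, 1, 5, 4, 6]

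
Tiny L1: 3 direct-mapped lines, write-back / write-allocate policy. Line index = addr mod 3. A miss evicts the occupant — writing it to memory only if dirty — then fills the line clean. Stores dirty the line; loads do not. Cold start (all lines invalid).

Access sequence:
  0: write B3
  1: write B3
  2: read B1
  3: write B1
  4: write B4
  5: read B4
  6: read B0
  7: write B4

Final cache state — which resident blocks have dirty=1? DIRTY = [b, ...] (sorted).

0: W B3 -> L0 miss  d=D]
1: W B3 -> L0 hit  d=D]
2: R B1 -> L1 miss  d=-]
3: W B1 -> L1 hit  d=D]
4: W B4 -> L1 miss wb->B1  d=D]
5: R B4 -> L1 hit  d=D]
6: R B0 -> L0 miss wb->B3  d=-]
7: W B4 -> L1 hit  d=D]

DIRTY = [4]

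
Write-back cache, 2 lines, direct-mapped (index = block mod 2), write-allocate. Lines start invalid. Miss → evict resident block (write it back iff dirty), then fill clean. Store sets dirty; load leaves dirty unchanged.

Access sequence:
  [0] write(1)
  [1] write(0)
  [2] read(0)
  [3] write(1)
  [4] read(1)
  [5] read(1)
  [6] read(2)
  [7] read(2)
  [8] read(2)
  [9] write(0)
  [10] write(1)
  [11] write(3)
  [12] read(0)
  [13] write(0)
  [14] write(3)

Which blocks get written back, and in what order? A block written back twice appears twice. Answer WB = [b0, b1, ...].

WB = [0, 1]

0: W B1 -> L1 miss  d=D]
1: W B0 -> L0 miss  d=D]
2: R B0 -> L0 hit  d=D]
3: W B1 -> L1 hit  d=D]
4: R B1 -> L1 hit  d=D]
5: R B1 -> L1 hit  d=D]
6: R B2 -> L0 miss wb->B0  d=-]
7: R B2 -> L0 hit  d=-]
8: R B2 -> L0 hit  d=-]
9: W B0 -> L0 miss  d=D]
10: W B1 -> L1 hit  d=D]
11: W B3 -> L1 miss wb->B1  d=D]
12: R B0 -> L0 hit  d=D]
13: W B0 -> L0 hit  d=D]
14: W B3 -> L1 hit  d=D]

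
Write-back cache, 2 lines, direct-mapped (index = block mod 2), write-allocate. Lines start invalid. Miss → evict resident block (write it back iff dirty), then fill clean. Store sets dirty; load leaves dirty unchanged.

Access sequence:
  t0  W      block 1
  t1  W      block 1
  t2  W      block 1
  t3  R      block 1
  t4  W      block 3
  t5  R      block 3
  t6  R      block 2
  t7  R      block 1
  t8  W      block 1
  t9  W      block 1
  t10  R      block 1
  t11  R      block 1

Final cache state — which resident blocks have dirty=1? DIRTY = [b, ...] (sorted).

DIRTY = [1]

0: W B1 -> L1 miss  d=D]
1: W B1 -> L1 hit  d=D]
2: W B1 -> L1 hit  d=D]
3: R B1 -> L1 hit  d=D]
4: W B3 -> L1 miss wb->B1  d=D]
5: R B3 -> L1 hit  d=D]
6: R B2 -> L0 miss  d=-]
7: R B1 -> L1 miss wb->B3  d=-]
8: W B1 -> L1 hit  d=D]
9: W B1 -> L1 hit  d=D]
10: R B1 -> L1 hit  d=D]
11: R B1 -> L1 hit  d=D]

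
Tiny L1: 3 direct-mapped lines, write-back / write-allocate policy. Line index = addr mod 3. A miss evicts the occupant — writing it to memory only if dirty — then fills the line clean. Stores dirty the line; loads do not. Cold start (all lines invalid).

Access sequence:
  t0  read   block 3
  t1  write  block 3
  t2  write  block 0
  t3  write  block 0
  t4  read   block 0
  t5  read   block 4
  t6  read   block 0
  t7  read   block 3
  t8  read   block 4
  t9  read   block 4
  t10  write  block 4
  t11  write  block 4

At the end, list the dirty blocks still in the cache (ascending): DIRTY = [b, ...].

0: R B3 -> L0 miss  d=-]
1: W B3 -> L0 hit  d=D]
2: W B0 -> L0 miss wb->B3  d=D]
3: W B0 -> L0 hit  d=D]
4: R B0 -> L0 hit  d=D]
5: R B4 -> L1 miss  d=-]
6: R B0 -> L0 hit  d=D]
7: R B3 -> L0 miss wb->B0  d=-]
8: R B4 -> L1 hit  d=-]
9: R B4 -> L1 hit  d=-]
10: W B4 -> L1 hit  d=D]
11: W B4 -> L1 hit  d=D]

DIRTY = [4]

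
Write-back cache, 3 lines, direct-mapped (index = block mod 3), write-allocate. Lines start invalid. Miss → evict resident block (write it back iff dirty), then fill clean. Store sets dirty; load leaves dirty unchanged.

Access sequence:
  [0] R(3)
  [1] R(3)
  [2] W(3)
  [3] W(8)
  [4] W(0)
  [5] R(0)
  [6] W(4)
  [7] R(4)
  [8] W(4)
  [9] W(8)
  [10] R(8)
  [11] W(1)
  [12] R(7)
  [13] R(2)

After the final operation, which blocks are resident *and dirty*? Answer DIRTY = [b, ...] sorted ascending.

  0 | R B3 → L0 miss [-]
  1 | R B3 → L0 hit [-]
  2 | W B3 → L0 hit [D]
  3 | W B8 → L2 miss [D]
  4 | W B0 → L0 miss wb→B3 [D]
  5 | R B0 → L0 hit [D]
  6 | W B4 → L1 miss [D]
  7 | R B4 → L1 hit [D]
  8 | W B4 → L1 hit [D]
  9 | W B8 → L2 hit [D]
  10 | R B8 → L2 hit [D]
  11 | W B1 → L1 miss wb→B4 [D]
  12 | R B7 → L1 miss wb→B1 [-]
  13 | R B2 → L2 miss wb→B8 [-]

DIRTY = [0]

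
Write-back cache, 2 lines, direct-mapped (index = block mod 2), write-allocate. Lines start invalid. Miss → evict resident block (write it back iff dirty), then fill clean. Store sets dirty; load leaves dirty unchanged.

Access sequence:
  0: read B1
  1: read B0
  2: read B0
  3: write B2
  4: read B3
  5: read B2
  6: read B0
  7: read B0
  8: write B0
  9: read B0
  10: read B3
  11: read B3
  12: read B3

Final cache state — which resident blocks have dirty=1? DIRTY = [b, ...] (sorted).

  0 | R B1 → L1 miss [-]
  1 | R B0 → L0 miss [-]
  2 | R B0 → L0 hit [-]
  3 | W B2 → L0 miss [D]
  4 | R B3 → L1 miss [-]
  5 | R B2 → L0 hit [D]
  6 | R B0 → L0 miss wb→B2 [-]
  7 | R B0 → L0 hit [-]
  8 | W B0 → L0 hit [D]
  9 | R B0 → L0 hit [D]
  10 | R B3 → L1 hit [-]
  11 | R B3 → L1 hit [-]
  12 | R B3 → L1 hit [-]

DIRTY = [0]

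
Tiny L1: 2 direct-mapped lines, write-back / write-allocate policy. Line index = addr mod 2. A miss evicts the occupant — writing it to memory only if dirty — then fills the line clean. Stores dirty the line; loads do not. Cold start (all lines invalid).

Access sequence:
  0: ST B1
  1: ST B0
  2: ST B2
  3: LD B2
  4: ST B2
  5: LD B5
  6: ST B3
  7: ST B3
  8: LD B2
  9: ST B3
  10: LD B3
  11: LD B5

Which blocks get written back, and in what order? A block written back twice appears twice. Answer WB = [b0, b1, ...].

0: W B1 -> L1 miss  d=D]
1: W B0 -> L0 miss  d=D]
2: W B2 -> L0 miss wb->B0  d=D]
3: R B2 -> L0 hit  d=D]
4: W B2 -> L0 hit  d=D]
5: R B5 -> L1 miss wb->B1  d=-]
6: W B3 -> L1 miss  d=D]
7: W B3 -> L1 hit  d=D]
8: R B2 -> L0 hit  d=D]
9: W B3 -> L1 hit  d=D]
10: R B3 -> L1 hit  d=D]
11: R B5 -> L1 miss wb->B3  d=-]

WB = [0, 1, 3]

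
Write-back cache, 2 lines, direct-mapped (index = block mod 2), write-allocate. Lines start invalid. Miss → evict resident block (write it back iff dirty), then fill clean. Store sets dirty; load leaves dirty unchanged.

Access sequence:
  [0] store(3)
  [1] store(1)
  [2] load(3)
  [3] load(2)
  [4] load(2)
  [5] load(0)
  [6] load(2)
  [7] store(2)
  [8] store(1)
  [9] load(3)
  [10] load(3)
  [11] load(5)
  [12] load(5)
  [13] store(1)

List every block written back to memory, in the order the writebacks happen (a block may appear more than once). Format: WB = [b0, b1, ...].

WB = [3, 1, 1]

  0 | W B3 → L1 miss [D]
  1 | W B1 → L1 miss wb→B3 [D]
  2 | R B3 → L1 miss wb→B1 [-]
  3 | R B2 → L0 miss [-]
  4 | R B2 → L0 hit [-]
  5 | R B0 → L0 miss [-]
  6 | R B2 → L0 miss [-]
  7 | W B2 → L0 hit [D]
  8 | W B1 → L1 miss [D]
  9 | R B3 → L1 miss wb→B1 [-]
  10 | R B3 → L1 hit [-]
  11 | R B5 → L1 miss [-]
  12 | R B5 → L1 hit [-]
  13 | W B1 → L1 miss [D]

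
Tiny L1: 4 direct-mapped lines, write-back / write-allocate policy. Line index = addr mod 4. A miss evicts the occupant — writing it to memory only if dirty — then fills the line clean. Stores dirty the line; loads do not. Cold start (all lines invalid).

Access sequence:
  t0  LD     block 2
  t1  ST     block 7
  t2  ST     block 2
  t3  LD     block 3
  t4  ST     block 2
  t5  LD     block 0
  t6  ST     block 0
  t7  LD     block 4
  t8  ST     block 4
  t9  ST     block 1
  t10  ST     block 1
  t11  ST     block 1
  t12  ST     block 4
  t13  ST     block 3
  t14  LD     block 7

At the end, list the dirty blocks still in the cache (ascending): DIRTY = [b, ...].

0: R B2 -> L2 miss  d=-]
1: W B7 -> L3 miss  d=D]
2: W B2 -> L2 hit  d=D]
3: R B3 -> L3 miss wb->B7  d=-]
4: W B2 -> L2 hit  d=D]
5: R B0 -> L0 miss  d=-]
6: W B0 -> L0 hit  d=D]
7: R B4 -> L0 miss wb->B0  d=-]
8: W B4 -> L0 hit  d=D]
9: W B1 -> L1 miss  d=D]
10: W B1 -> L1 hit  d=D]
11: W B1 -> L1 hit  d=D]
12: W B4 -> L0 hit  d=D]
13: W B3 -> L3 hit  d=D]
14: R B7 -> L3 miss wb->B3  d=-]

DIRTY = [1, 2, 4]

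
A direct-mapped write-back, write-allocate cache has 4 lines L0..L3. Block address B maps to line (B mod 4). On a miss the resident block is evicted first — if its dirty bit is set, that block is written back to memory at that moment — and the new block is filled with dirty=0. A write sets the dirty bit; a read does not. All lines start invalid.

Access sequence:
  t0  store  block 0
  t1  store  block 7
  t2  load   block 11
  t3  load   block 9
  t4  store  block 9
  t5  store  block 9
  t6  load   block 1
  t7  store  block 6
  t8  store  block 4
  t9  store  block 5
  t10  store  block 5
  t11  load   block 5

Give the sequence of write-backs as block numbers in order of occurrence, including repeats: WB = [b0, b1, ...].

WB = [7, 9, 0]

0: W B0 -> L0 miss  d=D]
1: W B7 -> L3 miss  d=D]
2: R B11 -> L3 miss wb->B7  d=-]
3: R B9 -> L1 miss  d=-]
4: W B9 -> L1 hit  d=D]
5: W B9 -> L1 hit  d=D]
6: R B1 -> L1 miss wb->B9  d=-]
7: W B6 -> L2 miss  d=D]
8: W B4 -> L0 miss wb->B0  d=D]
9: W B5 -> L1 miss  d=D]
10: W B5 -> L1 hit  d=D]
11: R B5 -> L1 hit  d=D]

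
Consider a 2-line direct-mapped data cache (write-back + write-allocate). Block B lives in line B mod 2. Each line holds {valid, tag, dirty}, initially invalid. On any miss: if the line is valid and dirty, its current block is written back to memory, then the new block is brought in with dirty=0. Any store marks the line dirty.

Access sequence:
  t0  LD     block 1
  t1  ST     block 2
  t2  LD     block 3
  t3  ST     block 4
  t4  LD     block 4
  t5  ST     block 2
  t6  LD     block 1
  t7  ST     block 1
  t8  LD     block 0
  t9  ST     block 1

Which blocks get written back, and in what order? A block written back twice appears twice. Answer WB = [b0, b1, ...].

0: R B1 → L1 miss [-]
1: W B2 → L0 miss [D]
2: R B3 → L1 miss [-]
3: W B4 → L0 miss wb→B2 [D]
4: R B4 → L0 hit [D]
5: W B2 → L0 miss wb→B4 [D]
6: R B1 → L1 miss [-]
7: W B1 → L1 hit [D]
8: R B0 → L0 miss wb→B2 [-]
9: W B1 → L1 hit [D]

WB = [2, 4, 2]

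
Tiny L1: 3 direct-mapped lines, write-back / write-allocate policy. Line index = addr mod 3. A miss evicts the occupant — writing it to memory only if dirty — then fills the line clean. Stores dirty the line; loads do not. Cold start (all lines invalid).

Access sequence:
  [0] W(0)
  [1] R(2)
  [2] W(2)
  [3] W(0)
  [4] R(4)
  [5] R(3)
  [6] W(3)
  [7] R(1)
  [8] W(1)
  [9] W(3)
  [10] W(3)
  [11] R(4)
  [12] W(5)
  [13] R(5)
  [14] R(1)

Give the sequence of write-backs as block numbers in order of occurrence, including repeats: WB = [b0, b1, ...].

WB = [0, 1, 2]

0: W B0 → L0 miss [D]
1: R B2 → L2 miss [-]
2: W B2 → L2 hit [D]
3: W B0 → L0 hit [D]
4: R B4 → L1 miss [-]
5: R B3 → L0 miss wb→B0 [-]
6: W B3 → L0 hit [D]
7: R B1 → L1 miss [-]
8: W B1 → L1 hit [D]
9: W B3 → L0 hit [D]
10: W B3 → L0 hit [D]
11: R B4 → L1 miss wb→B1 [-]
12: W B5 → L2 miss wb→B2 [D]
13: R B5 → L2 hit [D]
14: R B1 → L1 miss [-]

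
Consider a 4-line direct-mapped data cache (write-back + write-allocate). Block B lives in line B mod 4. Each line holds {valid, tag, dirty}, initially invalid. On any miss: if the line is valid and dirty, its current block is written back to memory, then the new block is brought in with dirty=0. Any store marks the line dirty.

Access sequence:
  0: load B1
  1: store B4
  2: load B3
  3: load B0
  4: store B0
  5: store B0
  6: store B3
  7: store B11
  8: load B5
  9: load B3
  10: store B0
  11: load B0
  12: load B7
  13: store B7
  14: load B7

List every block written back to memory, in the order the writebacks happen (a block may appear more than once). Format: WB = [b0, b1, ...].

WB = [4, 3, 11]

  0 | R B1 → L1 miss [-]
  1 | W B4 → L0 miss [D]
  2 | R B3 → L3 miss [-]
  3 | R B0 → L0 miss wb→B4 [-]
  4 | W B0 → L0 hit [D]
  5 | W B0 → L0 hit [D]
  6 | W B3 → L3 hit [D]
  7 | W B11 → L3 miss wb→B3 [D]
  8 | R B5 → L1 miss [-]
  9 | R B3 → L3 miss wb→B11 [-]
  10 | W B0 → L0 hit [D]
  11 | R B0 → L0 hit [D]
  12 | R B7 → L3 miss [-]
  13 | W B7 → L3 hit [D]
  14 | R B7 → L3 hit [D]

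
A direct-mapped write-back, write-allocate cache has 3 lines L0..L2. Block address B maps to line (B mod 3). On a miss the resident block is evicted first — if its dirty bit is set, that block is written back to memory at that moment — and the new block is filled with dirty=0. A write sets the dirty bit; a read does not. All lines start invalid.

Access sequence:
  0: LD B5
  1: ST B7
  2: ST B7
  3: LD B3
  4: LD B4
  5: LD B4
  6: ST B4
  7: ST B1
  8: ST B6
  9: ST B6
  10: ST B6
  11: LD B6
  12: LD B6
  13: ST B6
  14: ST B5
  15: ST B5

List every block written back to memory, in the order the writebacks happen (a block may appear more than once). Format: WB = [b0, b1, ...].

  0 | R B5 → L2 miss [-]
  1 | W B7 → L1 miss [D]
  2 | W B7 → L1 hit [D]
  3 | R B3 → L0 miss [-]
  4 | R B4 → L1 miss wb→B7 [-]
  5 | R B4 → L1 hit [-]
  6 | W B4 → L1 hit [D]
  7 | W B1 → L1 miss wb→B4 [D]
  8 | W B6 → L0 miss [D]
  9 | W B6 → L0 hit [D]
  10 | W B6 → L0 hit [D]
  11 | R B6 → L0 hit [D]
  12 | R B6 → L0 hit [D]
  13 | W B6 → L0 hit [D]
  14 | W B5 → L2 hit [D]
  15 | W B5 → L2 hit [D]

WB = [7, 4]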